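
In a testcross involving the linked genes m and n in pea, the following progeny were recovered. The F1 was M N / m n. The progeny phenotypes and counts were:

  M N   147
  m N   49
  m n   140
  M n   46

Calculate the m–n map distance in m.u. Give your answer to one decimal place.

24.9 m.u.

The recombinant classes are M n and m N: 46 + 49 = 95.
Recombination frequency = 95/382 = 0.2487 ≈ 24.9%, i.e. 24.9 m.u.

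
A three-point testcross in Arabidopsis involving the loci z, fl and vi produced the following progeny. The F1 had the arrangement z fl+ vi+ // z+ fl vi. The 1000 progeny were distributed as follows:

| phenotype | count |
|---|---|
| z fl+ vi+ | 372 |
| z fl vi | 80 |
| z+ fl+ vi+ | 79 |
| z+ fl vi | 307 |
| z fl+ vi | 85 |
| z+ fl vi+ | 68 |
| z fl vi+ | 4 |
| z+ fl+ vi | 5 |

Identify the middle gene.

The two rarest classes, z fl vi+ and z+ fl+ vi, are the double crossovers. Comparing them with the parentals, only the fl allele has switched, so fl is the middle locus and the order is z – fl – vi.

fl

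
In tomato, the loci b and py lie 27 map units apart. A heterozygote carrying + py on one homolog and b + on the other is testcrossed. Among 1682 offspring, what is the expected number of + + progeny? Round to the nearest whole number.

227

A map distance of 27 map units corresponds to a recombination frequency of 0.270.
The F1 is + py / b +, so + + is a recombinant gamete class with expected frequency r/2 = 0.270/2 = 0.1350.
Expected number = 0.1350 × 1682 = 227.07 ≈ 227.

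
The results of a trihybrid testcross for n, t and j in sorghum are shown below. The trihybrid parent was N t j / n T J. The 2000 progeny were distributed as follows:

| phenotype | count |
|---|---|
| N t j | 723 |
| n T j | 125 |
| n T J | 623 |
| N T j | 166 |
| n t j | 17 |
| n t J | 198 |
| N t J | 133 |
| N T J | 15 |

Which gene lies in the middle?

The two rarest classes, n t j and N T J, are the double crossovers. Comparing them with the parentals, only the n allele has switched, so n is the middle locus and the order is j – n – t.

n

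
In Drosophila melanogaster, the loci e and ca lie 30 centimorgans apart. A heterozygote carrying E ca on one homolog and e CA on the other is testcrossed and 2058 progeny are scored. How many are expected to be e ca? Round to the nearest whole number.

309

A map distance of 30 centimorgans corresponds to a recombination frequency of 0.300.
The F1 is E ca / e CA, so e ca is a recombinant gamete class with expected frequency r/2 = 0.300/2 = 0.1500.
Expected number = 0.1500 × 2058 = 308.70 ≈ 309.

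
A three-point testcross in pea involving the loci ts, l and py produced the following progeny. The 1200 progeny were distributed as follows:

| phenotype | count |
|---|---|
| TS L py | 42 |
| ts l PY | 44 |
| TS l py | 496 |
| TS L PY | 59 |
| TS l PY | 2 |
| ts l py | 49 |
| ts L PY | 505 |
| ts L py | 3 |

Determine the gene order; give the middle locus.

py

The two most frequent reciprocal classes, TS l py and ts L PY, are the parental types, so the F1 was TS l py / ts L PY.
The two rarest classes, TS l PY and ts L py, are the double crossovers. Comparing them with the parentals, only the py allele has switched, so py is the middle locus and the order is ts – py – l.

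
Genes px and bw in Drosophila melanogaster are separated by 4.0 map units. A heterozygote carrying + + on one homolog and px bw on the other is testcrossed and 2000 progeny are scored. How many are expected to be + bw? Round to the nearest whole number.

40

A map distance of 4.0 map units corresponds to a recombination frequency of 0.040.
The F1 is + + / px bw, so + bw is a recombinant gamete class with expected frequency r/2 = 0.040/2 = 0.0200.
Expected number = 0.0200 × 2000 = 40.00 ≈ 40.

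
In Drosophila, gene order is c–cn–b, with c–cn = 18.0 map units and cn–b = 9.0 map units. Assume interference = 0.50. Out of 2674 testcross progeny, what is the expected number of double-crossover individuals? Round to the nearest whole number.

22

Map distances give recombination frequencies of 0.180 and 0.090 for the two intervals.
With interference 0.50 (so coincidence = 0.50), expected double-crossover frequency = 0.180 × 0.090 × 0.50 = 0.00810.
Expected number = 0.00810 × 2674 = 21.66 ≈ 22.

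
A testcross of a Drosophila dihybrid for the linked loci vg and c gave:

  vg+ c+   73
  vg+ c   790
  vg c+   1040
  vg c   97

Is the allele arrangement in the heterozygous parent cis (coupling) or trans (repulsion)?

trans

The two most frequent classes are vg+ c (790) and vg c+ (1040); these are the parental (non-recombinant) types.
So the F1 carried vg+ c on one chromosome and vg c+ on the other — the recessive alleles are on opposite chromosomes (trans / repulsion).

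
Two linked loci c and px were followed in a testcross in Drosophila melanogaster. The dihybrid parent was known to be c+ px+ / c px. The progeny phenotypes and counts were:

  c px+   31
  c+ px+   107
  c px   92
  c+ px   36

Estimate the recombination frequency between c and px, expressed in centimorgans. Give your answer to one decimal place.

25.2 centimorgans

The recombinant classes are c+ px and c px+: 36 + 31 = 67.
Recombination frequency = 67/266 = 0.2519 ≈ 25.2%, i.e. 25.2 centimorgans.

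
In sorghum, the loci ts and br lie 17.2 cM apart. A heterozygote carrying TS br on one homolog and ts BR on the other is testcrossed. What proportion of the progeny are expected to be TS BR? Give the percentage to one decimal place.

A map distance of 17.2 cM corresponds to a recombination frequency of 0.172.
The F1 is TS br / ts BR, so TS BR is a recombinant gamete class with expected frequency r/2 = 0.172/2 = 0.0860.
That is 0.0860 = 8.6% of the progeny.

8.6%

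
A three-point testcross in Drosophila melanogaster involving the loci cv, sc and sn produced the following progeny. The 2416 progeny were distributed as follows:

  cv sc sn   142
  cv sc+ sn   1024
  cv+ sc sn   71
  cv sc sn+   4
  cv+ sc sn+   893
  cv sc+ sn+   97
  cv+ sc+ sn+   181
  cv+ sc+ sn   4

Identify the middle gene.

The two most frequent reciprocal classes, cv+ sc sn+ and cv sc+ sn, are the parental types, so the F1 was cv+ sc sn+ / cv sc+ sn.
The two rarest classes, cv sc sn+ and cv+ sc+ sn, are the double crossovers. Comparing them with the parentals, only the cv allele has switched, so cv is the middle locus and the order is sn – cv – sc.

cv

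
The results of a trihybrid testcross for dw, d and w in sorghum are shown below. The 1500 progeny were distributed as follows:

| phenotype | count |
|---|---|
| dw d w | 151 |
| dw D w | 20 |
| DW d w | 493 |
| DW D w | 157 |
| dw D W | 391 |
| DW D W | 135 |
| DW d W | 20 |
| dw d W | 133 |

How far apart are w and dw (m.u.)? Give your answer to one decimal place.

The two most frequent reciprocal classes, DW d w and dw D W, are the parental types, so the F1 was DW d w / dw D W.
The two rarest classes, DW d W and dw D w, are the double crossovers. Comparing them with the parentals, only the w allele has switched, so w is the middle locus and the order is dw – w – d.
Crossovers in the dw–w interval produce the single-crossover classes dw d w and DW D W (151 + 135 = 286) plus the double crossovers (40).
RF(dw–w) = (286 + 40) / 1500 = 326/1500 = 0.2173 → 21.7 m.u.

21.7 m.u.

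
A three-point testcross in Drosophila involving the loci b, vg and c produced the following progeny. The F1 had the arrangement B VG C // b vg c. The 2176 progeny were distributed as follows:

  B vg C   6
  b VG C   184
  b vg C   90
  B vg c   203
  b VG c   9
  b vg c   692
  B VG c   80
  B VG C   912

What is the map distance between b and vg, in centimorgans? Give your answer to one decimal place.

18.5 centimorgans

The two rarest classes, B vg C and b VG c, are the double crossovers. Comparing them with the parentals, only the vg allele has switched, so vg is the middle locus and the order is c – vg – b.
Crossovers in the vg–b interval produce the single-crossover classes b VG C and B vg c (184 + 203 = 387) plus the double crossovers (15).
RF(vg–b) = (387 + 15) / 2176 = 402/2176 = 0.1847 → 18.5 centimorgans.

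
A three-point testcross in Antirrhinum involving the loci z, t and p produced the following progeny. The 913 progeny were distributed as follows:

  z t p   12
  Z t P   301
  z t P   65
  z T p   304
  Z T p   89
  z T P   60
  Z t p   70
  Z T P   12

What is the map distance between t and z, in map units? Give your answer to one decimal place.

19.5 map units

The two most frequent reciprocal classes, Z t P and z T p, are the parental types, so the F1 was Z t P / z T p.
The two rarest classes, Z T P and z t p, are the double crossovers. Comparing them with the parentals, only the t allele has switched, so t is the middle locus and the order is p – t – z.
Crossovers in the t–z interval produce the single-crossover classes z t P and Z T p (65 + 89 = 154) plus the double crossovers (24).
RF(t–z) = (154 + 24) / 913 = 178/913 = 0.1950 → 19.5 map units.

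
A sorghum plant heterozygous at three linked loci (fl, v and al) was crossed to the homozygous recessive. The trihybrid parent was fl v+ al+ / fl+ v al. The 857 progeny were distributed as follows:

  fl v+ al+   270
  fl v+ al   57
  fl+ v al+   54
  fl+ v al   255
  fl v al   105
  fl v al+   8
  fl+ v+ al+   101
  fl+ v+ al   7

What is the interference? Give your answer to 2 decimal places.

0.54

The two rarest classes, fl v al+ and fl+ v+ al, are the double crossovers. Comparing them with the parentals, only the v allele has switched, so v is the middle locus and the order is fl – v – al.
fl–v: (206 + 15)/857 = 0.2579; v–al: (111 + 15)/857 = 0.1470.
Expected DCO frequency = 0.2579 × 0.1470 ≈ 0.03791; observed = 15/857 ≈ 0.01750.
Coefficient of coincidence = 0.01750/0.03791 ≈ 0.46; interference = 1 − 0.46 = 0.54.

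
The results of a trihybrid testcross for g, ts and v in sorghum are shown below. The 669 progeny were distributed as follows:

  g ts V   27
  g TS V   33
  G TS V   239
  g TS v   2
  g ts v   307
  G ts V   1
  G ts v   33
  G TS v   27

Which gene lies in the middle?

ts

The two most frequent reciprocal classes, G TS V and g ts v, are the parental types, so the F1 was G TS V / g ts v.
The two rarest classes, G ts V and g TS v, are the double crossovers. Comparing them with the parentals, only the ts allele has switched, so ts is the middle locus and the order is v – ts – g.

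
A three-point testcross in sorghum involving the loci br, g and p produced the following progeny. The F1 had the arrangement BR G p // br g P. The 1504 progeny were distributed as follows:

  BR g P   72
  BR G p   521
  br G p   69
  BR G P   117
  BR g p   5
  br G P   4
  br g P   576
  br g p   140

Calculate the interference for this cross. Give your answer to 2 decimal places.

0.66

The two rarest classes, BR g p and br G P, are the double crossovers. Comparing them with the parentals, only the g allele has switched, so g is the middle locus and the order is br – g – p.
br–g: (141 + 9)/1504 = 0.0997; g–p: (257 + 9)/1504 = 0.1769.
Expected DCO frequency = 0.0997 × 0.1769 ≈ 0.01764; observed = 9/1504 ≈ 0.00598.
Coefficient of coincidence = 0.00598/0.01764 ≈ 0.34; interference = 1 − 0.34 = 0.66.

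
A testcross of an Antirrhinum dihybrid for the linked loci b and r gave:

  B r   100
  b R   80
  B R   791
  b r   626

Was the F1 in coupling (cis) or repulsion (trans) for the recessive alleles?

cis

The two most frequent classes are B R (791) and b r (626); these are the parental (non-recombinant) types.
So the F1 carried B R on one chromosome and b r on the other — the recessive alleles are on the same chromosome (cis / coupling).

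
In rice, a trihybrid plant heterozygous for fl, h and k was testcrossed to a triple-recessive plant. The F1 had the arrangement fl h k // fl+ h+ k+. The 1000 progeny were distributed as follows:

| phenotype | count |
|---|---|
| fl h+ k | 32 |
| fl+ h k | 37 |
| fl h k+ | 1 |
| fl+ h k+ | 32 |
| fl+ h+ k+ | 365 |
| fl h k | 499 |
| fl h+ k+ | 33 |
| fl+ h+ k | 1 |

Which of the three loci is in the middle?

The two rarest classes, fl h k+ and fl+ h+ k, are the double crossovers. Comparing them with the parentals, only the k allele has switched, so k is the middle locus and the order is fl – k – h.

k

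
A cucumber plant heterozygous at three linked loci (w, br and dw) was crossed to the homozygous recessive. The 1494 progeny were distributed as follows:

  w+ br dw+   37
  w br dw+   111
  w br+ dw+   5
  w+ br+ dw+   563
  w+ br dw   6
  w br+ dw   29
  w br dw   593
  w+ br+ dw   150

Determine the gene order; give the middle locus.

w

The two most frequent reciprocal classes, w br dw and w+ br+ dw+, are the parental types, so the F1 was w br dw / w+ br+ dw+.
The two rarest classes, w+ br dw and w br+ dw+, are the double crossovers. Comparing them with the parentals, only the w allele has switched, so w is the middle locus and the order is br – w – dw.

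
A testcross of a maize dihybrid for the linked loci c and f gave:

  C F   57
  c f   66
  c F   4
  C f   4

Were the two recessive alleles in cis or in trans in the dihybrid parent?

cis

The two most frequent classes are C F (57) and c f (66); these are the parental (non-recombinant) types.
So the F1 carried C F on one chromosome and c f on the other — the recessive alleles are on the same chromosome (cis / coupling).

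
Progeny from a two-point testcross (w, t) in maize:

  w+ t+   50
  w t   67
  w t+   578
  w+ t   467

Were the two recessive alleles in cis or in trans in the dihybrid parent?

The two most frequent classes are w+ t (467) and w t+ (578); these are the parental (non-recombinant) types.
So the F1 carried w+ t on one chromosome and w t+ on the other — the recessive alleles are on opposite chromosomes (trans / repulsion).

trans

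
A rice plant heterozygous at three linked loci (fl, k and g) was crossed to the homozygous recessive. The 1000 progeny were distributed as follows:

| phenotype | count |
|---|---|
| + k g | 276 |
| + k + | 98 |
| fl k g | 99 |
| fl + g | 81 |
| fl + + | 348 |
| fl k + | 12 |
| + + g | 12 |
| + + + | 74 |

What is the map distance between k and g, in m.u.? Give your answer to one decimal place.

20.3 m.u.

The two most frequent reciprocal classes, fl + + and + k g, are the parental types, so the F1 was fl + + / + k g.
The two rarest classes, fl k + and + + g, are the double crossovers. Comparing them with the parentals, only the k allele has switched, so k is the middle locus and the order is g – k – fl.
Crossovers in the g–k interval produce the single-crossover classes fl + g and + k + (81 + 98 = 179) plus the double crossovers (24).
RF(g–k) = (179 + 24) / 1000 = 203/1000 = 0.2030 → 20.3 m.u.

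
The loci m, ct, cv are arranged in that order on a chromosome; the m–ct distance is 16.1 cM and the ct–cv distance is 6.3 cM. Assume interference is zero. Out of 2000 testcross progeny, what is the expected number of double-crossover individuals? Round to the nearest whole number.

Map distances give recombination frequencies of 0.161 and 0.063 for the two intervals.
With no interference, expected double-crossover frequency = 0.161 × 0.063 = 0.01014.
Expected number = 0.01014 × 2000 = 20.29 ≈ 20.

20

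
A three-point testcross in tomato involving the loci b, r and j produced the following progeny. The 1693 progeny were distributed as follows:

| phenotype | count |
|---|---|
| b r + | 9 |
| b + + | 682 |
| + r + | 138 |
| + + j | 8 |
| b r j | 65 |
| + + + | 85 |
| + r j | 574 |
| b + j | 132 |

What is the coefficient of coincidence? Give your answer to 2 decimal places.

0.60

The two most frequent reciprocal classes, + r j and b + +, are the parental types, so the F1 was + r j / b + +.
The two rarest classes, + + j and b r +, are the double crossovers. Comparing them with the parentals, only the r allele has switched, so r is the middle locus and the order is b – r – j.
b–r: (150 + 17)/1693 = 0.0986; r–j: (270 + 17)/1693 = 0.1695.
Expected DCO frequency = 0.0986 × 0.1695 ≈ 0.01671; observed = 17/1693 ≈ 0.01004.
Coefficient of coincidence = 0.01004/0.01671 ≈ 0.60.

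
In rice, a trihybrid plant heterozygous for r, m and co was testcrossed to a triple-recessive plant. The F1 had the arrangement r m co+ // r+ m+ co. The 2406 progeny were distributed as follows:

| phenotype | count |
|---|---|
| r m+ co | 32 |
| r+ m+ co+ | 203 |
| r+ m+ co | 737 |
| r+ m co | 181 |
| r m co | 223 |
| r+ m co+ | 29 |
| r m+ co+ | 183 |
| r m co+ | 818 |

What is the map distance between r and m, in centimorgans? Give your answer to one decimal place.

17.7 centimorgans

The two rarest classes, r+ m co+ and r m+ co, are the double crossovers. Comparing them with the parentals, only the r allele has switched, so r is the middle locus and the order is co – r – m.
Crossovers in the r–m interval produce the single-crossover classes r m+ co+ and r+ m co (183 + 181 = 364) plus the double crossovers (61).
RF(r–m) = (364 + 61) / 2406 = 425/2406 = 0.1766 → 17.7 centimorgans.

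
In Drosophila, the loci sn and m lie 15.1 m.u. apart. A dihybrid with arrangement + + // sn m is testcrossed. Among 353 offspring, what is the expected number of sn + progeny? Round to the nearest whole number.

A map distance of 15.1 m.u. corresponds to a recombination frequency of 0.151.
The F1 is + + / sn m, so sn + is a recombinant gamete class with expected frequency r/2 = 0.151/2 = 0.0755.
Expected number = 0.0755 × 353 = 26.65 ≈ 27.

27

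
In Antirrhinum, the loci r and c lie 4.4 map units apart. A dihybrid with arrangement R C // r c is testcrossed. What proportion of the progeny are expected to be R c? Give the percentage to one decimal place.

2.2%

A map distance of 4.4 map units corresponds to a recombination frequency of 0.044.
The F1 is R C / r c, so R c is a recombinant gamete class with expected frequency r/2 = 0.044/2 = 0.0220.
That is 0.0220 = 2.2% of the progeny.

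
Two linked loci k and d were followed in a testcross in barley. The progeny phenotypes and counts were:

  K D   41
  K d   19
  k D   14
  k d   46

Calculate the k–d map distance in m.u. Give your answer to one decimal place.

27.5 m.u.

The two most frequent classes, K D (41) and k d (46), are the parental types, so the F1 was K D / k d.
The recombinant classes are K d and k D: 19 + 14 = 33.
Recombination frequency = 33/120 = 0.2750 ≈ 27.5%, i.e. 27.5 m.u.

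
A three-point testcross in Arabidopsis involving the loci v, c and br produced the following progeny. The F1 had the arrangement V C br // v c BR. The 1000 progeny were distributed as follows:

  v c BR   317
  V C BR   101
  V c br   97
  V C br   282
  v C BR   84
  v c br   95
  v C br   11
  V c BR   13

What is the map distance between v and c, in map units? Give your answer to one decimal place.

20.5 map units

The two rarest classes, v C br and V c BR, are the double crossovers. Comparing them with the parentals, only the v allele has switched, so v is the middle locus and the order is br – v – c.
Crossovers in the v–c interval produce the single-crossover classes V c br and v C BR (97 + 84 = 181) plus the double crossovers (24).
RF(v–c) = (181 + 24) / 1000 = 205/1000 = 0.2050 → 20.5 map units.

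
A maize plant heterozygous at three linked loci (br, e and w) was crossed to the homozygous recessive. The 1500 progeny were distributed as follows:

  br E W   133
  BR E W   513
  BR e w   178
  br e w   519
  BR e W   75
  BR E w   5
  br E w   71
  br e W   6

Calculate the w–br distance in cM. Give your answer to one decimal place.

The two most frequent reciprocal classes, BR E W and br e w, are the parental types, so the F1 was BR E W / br e w.
The two rarest classes, BR E w and br e W, are the double crossovers. Comparing them with the parentals, only the w allele has switched, so w is the middle locus and the order is e – w – br.
Crossovers in the w–br interval produce the single-crossover classes br E W and BR e w (133 + 178 = 311) plus the double crossovers (11).
RF(w–br) = (311 + 11) / 1500 = 322/1500 = 0.2147 → 21.5 cM.

21.5 cM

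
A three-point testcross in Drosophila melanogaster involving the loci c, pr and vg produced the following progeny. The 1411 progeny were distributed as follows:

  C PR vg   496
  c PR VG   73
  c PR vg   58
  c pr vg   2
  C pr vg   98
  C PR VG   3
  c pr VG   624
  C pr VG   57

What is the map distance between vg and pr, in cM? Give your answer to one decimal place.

The two most frequent reciprocal classes, C PR vg and c pr VG, are the parental types, so the F1 was C PR vg / c pr VG.
The two rarest classes, C PR VG and c pr vg, are the double crossovers. Comparing them with the parentals, only the vg allele has switched, so vg is the middle locus and the order is pr – vg – c.
Crossovers in the pr–vg interval produce the single-crossover classes C pr vg and c PR VG (98 + 73 = 171) plus the double crossovers (5).
RF(pr–vg) = (171 + 5) / 1411 = 176/1411 = 0.1247 → 12.5 cM.

12.5 cM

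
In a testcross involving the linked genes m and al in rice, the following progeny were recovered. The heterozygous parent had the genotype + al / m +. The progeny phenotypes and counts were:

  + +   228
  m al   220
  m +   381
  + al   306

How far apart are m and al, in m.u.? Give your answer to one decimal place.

39.5 m.u.

The recombinant classes are + + and m al: 228 + 220 = 448.
Recombination frequency = 448/1135 = 0.3947 ≈ 39.5%, i.e. 39.5 m.u.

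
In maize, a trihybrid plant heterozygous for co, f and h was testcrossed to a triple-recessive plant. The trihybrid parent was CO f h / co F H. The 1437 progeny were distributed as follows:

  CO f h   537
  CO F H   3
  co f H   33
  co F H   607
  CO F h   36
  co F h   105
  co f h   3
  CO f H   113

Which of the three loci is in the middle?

co

The two rarest classes, co f h and CO F H, are the double crossovers. Comparing them with the parentals, only the co allele has switched, so co is the middle locus and the order is f – co – h.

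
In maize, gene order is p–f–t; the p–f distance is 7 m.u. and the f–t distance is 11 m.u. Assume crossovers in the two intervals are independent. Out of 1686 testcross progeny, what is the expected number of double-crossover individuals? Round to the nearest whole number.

13

Map distances give recombination frequencies of 0.070 and 0.110 for the two intervals.
With no interference, expected double-crossover frequency = 0.070 × 0.110 = 0.00770.
Expected number = 0.00770 × 1686 = 12.98 ≈ 13.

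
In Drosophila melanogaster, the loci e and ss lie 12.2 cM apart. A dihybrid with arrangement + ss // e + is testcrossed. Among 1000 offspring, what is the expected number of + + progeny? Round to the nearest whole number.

61

A map distance of 12.2 cM corresponds to a recombination frequency of 0.122.
The F1 is + ss / e +, so + + is a recombinant gamete class with expected frequency r/2 = 0.122/2 = 0.0610.
Expected number = 0.0610 × 1000 = 61.00 ≈ 61.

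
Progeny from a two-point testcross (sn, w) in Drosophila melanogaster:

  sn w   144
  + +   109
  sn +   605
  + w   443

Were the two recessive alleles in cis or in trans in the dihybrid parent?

trans

The two most frequent classes are + w (443) and sn + (605); these are the parental (non-recombinant) types.
So the F1 carried + w on one chromosome and sn + on the other — the recessive alleles are on opposite chromosomes (trans / repulsion).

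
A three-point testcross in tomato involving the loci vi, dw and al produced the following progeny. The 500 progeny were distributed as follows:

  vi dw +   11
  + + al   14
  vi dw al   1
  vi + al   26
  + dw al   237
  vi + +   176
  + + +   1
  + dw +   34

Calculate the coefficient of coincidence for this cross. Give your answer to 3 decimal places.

0.597

The two most frequent reciprocal classes, + dw al and vi + +, are the parental types, so the F1 was + dw al / vi + +.
The two rarest classes, vi dw al and + + +, are the double crossovers. Comparing them with the parentals, only the vi allele has switched, so vi is the middle locus and the order is al – vi – dw.
al–vi: (60 + 2)/500 = 0.1240; vi–dw: (25 + 2)/500 = 0.0540.
Expected DCO frequency = 0.1240 × 0.0540 ≈ 0.00670; observed = 2/500 ≈ 0.00400.
Coefficient of coincidence = 0.00400/0.00670 ≈ 0.597.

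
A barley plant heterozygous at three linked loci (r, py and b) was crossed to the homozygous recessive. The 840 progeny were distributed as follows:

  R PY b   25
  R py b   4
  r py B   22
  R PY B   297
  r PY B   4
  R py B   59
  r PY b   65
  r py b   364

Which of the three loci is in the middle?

The two most frequent reciprocal classes, r py b and R PY B, are the parental types, so the F1 was r py b / R PY B.
The two rarest classes, R py b and r PY B, are the double crossovers. Comparing them with the parentals, only the r allele has switched, so r is the middle locus and the order is b – r – py.

r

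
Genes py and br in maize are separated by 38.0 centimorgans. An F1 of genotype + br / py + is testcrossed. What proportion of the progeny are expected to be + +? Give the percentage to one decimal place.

19.0%

A map distance of 38.0 centimorgans corresponds to a recombination frequency of 0.380.
The F1 is + br / py +, so + + is a recombinant gamete class with expected frequency r/2 = 0.380/2 = 0.1900.
That is 0.1900 = 19.0% of the progeny.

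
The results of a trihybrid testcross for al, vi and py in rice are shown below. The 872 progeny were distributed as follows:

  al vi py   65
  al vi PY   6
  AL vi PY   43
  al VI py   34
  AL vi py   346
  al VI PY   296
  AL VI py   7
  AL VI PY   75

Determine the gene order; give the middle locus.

vi

The two most frequent reciprocal classes, AL vi py and al VI PY, are the parental types, so the F1 was AL vi py / al VI PY.
The two rarest classes, AL VI py and al vi PY, are the double crossovers. Comparing them with the parentals, only the vi allele has switched, so vi is the middle locus and the order is py – vi – al.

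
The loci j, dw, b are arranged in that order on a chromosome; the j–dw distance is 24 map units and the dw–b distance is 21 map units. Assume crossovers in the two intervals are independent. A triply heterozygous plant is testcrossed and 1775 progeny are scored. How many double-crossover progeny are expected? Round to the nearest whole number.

Map distances give recombination frequencies of 0.240 and 0.210 for the two intervals.
With no interference, expected double-crossover frequency = 0.240 × 0.210 = 0.05040.
Expected number = 0.05040 × 1775 = 89.46 ≈ 89.

89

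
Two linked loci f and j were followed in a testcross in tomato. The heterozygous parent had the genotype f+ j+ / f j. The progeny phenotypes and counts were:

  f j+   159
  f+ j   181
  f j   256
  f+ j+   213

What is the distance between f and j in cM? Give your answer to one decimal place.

42.0 cM

The recombinant classes are f+ j and f j+: 181 + 159 = 340.
Recombination frequency = 340/809 = 0.4203 ≈ 42.0%, i.e. 42.0 cM.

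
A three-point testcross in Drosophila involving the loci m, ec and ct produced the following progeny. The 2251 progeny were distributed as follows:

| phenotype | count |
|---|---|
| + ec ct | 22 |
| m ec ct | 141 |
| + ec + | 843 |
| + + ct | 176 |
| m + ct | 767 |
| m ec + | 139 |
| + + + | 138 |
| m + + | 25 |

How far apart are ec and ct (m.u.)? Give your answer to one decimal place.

The two most frequent reciprocal classes, + ec + and m + ct, are the parental types, so the F1 was + ec + / m + ct.
The two rarest classes, + ec ct and m + +, are the double crossovers. Comparing them with the parentals, only the ct allele has switched, so ct is the middle locus and the order is ec – ct – m.
Crossovers in the ec–ct interval produce the single-crossover classes + + + and m ec ct (138 + 141 = 279) plus the double crossovers (47).
RF(ec–ct) = (279 + 47) / 2251 = 326/2251 = 0.1448 → 14.5 m.u.

14.5 m.u.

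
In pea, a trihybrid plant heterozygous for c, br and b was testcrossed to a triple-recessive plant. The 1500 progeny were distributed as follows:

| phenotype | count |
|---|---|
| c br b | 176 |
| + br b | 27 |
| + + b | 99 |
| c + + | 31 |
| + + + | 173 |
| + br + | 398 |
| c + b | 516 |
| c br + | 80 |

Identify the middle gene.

b

The two most frequent reciprocal classes, + br + and c + b, are the parental types, so the F1 was + br + / c + b.
The two rarest classes, + br b and c + +, are the double crossovers. Comparing them with the parentals, only the b allele has switched, so b is the middle locus and the order is c – b – br.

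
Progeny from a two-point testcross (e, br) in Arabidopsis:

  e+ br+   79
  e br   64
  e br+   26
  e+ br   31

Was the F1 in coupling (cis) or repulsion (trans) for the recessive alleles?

The two most frequent classes are e+ br+ (79) and e br (64); these are the parental (non-recombinant) types.
So the F1 carried e+ br+ on one chromosome and e br on the other — the recessive alleles are on the same chromosome (cis / coupling).

cis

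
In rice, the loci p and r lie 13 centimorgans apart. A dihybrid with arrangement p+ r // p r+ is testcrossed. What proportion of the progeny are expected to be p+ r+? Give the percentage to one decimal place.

6.5%

A map distance of 13 centimorgans corresponds to a recombination frequency of 0.130.
The F1 is p+ r / p r+, so p+ r+ is a recombinant gamete class with expected frequency r/2 = 0.130/2 = 0.0650.
That is 0.0650 = 6.5% of the progeny.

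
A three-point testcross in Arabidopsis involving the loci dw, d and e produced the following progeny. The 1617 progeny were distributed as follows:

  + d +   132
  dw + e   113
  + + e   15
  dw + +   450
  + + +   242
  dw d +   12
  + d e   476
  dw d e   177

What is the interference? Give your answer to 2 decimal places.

0.64

The two most frequent reciprocal classes, dw + + and + d e, are the parental types, so the F1 was dw + + / + d e.
The two rarest classes, dw d + and + + e, are the double crossovers. Comparing them with the parentals, only the d allele has switched, so d is the middle locus and the order is dw – d – e.
dw–d: (419 + 27)/1617 = 0.2758; d–e: (245 + 27)/1617 = 0.1682.
Expected DCO frequency = 0.2758 × 0.1682 ≈ 0.04639; observed = 27/1617 ≈ 0.01670.
Coefficient of coincidence = 0.01670/0.04639 ≈ 0.36; interference = 1 − 0.36 = 0.64.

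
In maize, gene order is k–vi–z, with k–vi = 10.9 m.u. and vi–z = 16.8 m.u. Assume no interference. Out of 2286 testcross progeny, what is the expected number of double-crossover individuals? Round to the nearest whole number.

42

Map distances give recombination frequencies of 0.109 and 0.168 for the two intervals.
With no interference, expected double-crossover frequency = 0.109 × 0.168 = 0.01831.
Expected number = 0.01831 × 2286 = 41.86 ≈ 42.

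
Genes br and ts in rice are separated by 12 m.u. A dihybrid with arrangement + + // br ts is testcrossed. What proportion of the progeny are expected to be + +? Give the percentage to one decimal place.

44.0%

A map distance of 12 m.u. corresponds to a recombination frequency of 0.120.
The F1 is + + / br ts, so + + is a parental gamete class with expected frequency (1 − r)/2 = 0.880/2 = 0.4400.
That is 0.4400 = 44.0% of the progeny.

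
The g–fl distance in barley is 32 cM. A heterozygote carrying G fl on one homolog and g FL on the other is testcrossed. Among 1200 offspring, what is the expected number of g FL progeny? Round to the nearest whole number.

A map distance of 32 cM corresponds to a recombination frequency of 0.320.
The F1 is G fl / g FL, so g FL is a parental gamete class with expected frequency (1 − r)/2 = 0.680/2 = 0.3400.
Expected number = 0.3400 × 1200 = 408.00 ≈ 408.

408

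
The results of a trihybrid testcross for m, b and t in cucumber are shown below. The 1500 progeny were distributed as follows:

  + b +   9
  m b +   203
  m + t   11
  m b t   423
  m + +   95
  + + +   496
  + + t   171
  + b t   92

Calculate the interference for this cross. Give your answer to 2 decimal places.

0.63

The two most frequent reciprocal classes, + + + and m b t, are the parental types, so the F1 was + + + / m b t.
The two rarest classes, + b + and m + t, are the double crossovers. Comparing them with the parentals, only the b allele has switched, so b is the middle locus and the order is m – b – t.
m–b: (187 + 20)/1500 = 0.1380; b–t: (374 + 20)/1500 = 0.2627.
Expected DCO frequency = 0.1380 × 0.2627 ≈ 0.03625; observed = 20/1500 ≈ 0.01333.
Coefficient of coincidence = 0.01333/0.03625 ≈ 0.37; interference = 1 − 0.37 = 0.63.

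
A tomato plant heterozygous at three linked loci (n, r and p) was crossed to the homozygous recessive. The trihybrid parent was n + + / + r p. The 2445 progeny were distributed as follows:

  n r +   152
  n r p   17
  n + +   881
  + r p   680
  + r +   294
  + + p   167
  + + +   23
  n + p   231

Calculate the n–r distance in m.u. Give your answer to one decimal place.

14.7 m.u.

The two rarest classes, + + + and n r p, are the double crossovers. Comparing them with the parentals, only the n allele has switched, so n is the middle locus and the order is p – n – r.
Crossovers in the n–r interval produce the single-crossover classes n r + and + + p (152 + 167 = 319) plus the double crossovers (40).
RF(n–r) = (319 + 40) / 2445 = 359/2445 = 0.1468 → 14.7 m.u.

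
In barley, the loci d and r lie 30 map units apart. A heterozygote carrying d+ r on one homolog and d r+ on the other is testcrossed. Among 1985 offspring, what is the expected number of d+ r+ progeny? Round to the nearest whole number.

A map distance of 30 map units corresponds to a recombination frequency of 0.300.
The F1 is d+ r / d r+, so d+ r+ is a recombinant gamete class with expected frequency r/2 = 0.300/2 = 0.1500.
Expected number = 0.1500 × 1985 = 297.75 ≈ 298.

298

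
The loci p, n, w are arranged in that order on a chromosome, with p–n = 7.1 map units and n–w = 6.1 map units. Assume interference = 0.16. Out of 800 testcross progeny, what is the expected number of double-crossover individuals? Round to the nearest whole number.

Map distances give recombination frequencies of 0.071 and 0.061 for the two intervals.
With interference 0.16 (so coincidence = 0.84), expected double-crossover frequency = 0.071 × 0.061 × 0.84 = 0.00364.
Expected number = 0.00364 × 800 = 2.91 ≈ 3.

3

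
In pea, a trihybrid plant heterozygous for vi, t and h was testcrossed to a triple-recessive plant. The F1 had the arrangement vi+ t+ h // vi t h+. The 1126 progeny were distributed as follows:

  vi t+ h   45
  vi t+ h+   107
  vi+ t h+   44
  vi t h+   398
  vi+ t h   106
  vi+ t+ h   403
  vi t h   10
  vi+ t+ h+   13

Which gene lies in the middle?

h

The two rarest classes, vi+ t+ h+ and vi t h, are the double crossovers. Comparing them with the parentals, only the h allele has switched, so h is the middle locus and the order is t – h – vi.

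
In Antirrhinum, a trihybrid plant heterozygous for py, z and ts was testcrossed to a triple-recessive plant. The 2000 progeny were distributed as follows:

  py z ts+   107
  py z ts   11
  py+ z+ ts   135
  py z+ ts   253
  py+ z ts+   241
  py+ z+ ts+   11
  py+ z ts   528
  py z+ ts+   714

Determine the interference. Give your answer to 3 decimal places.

The two most frequent reciprocal classes, py z+ ts+ and py+ z ts, are the parental types, so the F1 was py z+ ts+ / py+ z ts.
The two rarest classes, py+ z+ ts+ and py z ts, are the double crossovers. Comparing them with the parentals, only the py allele has switched, so py is the middle locus and the order is ts – py – z.
ts–py: (494 + 22)/2000 = 0.2580; py–z: (242 + 22)/2000 = 0.1320.
Expected DCO frequency = 0.2580 × 0.1320 ≈ 0.03406; observed = 22/2000 ≈ 0.01100.
Coefficient of coincidence = 0.01100/0.03406 ≈ 0.323; interference = 1 − 0.323 = 0.677.

0.677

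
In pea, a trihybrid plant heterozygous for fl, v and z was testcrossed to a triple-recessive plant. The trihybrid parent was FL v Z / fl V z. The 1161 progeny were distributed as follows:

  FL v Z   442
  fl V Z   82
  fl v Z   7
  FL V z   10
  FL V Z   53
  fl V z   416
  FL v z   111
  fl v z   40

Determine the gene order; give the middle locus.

fl

The two rarest classes, fl v Z and FL V z, are the double crossovers. Comparing them with the parentals, only the fl allele has switched, so fl is the middle locus and the order is v – fl – z.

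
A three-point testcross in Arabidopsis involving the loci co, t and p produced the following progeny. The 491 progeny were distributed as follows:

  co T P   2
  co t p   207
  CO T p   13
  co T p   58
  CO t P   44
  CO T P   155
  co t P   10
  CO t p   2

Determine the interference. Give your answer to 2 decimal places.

The two most frequent reciprocal classes, CO T P and co t p, are the parental types, so the F1 was CO T P / co t p.
The two rarest classes, co T P and CO t p, are the double crossovers. Comparing them with the parentals, only the co allele has switched, so co is the middle locus and the order is t – co – p.
t–co: (102 + 4)/491 = 0.2159; co–p: (23 + 4)/491 = 0.0550.
Expected DCO frequency = 0.2159 × 0.0550 ≈ 0.01187; observed = 4/491 ≈ 0.00815.
Coefficient of coincidence = 0.00815/0.01187 ≈ 0.69; interference = 1 − 0.69 = 0.31.

0.31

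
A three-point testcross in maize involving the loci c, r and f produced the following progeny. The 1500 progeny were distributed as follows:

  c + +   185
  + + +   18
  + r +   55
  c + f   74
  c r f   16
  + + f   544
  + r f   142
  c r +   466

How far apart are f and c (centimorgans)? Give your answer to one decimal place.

10.9 centimorgans

The two most frequent reciprocal classes, + + f and c r +, are the parental types, so the F1 was + + f / c r +.
The two rarest classes, + + + and c r f, are the double crossovers. Comparing them with the parentals, only the f allele has switched, so f is the middle locus and the order is r – f – c.
Crossovers in the f–c interval produce the single-crossover classes c + f and + r + (74 + 55 = 129) plus the double crossovers (34).
RF(f–c) = (129 + 34) / 1500 = 163/1500 = 0.1087 → 10.9 centimorgans.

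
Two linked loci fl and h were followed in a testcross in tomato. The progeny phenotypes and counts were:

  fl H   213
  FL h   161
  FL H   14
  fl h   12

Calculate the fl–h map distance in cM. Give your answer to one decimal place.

The two most frequent classes, FL h (161) and fl H (213), are the parental types, so the F1 was FL h / fl H.
The recombinant classes are FL H and fl h: 14 + 12 = 26.
Recombination frequency = 26/400 = 0.0650 ≈ 6.5%, i.e. 6.5 cM.

6.5 cM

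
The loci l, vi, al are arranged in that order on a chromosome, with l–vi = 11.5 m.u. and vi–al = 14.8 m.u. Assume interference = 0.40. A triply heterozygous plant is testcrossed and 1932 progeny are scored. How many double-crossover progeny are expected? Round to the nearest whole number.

Map distances give recombination frequencies of 0.115 and 0.148 for the two intervals.
With interference 0.40 (so coincidence = 0.60), expected double-crossover frequency = 0.115 × 0.148 × 0.60 = 0.01021.
Expected number = 0.01021 × 1932 = 19.73 ≈ 20.

20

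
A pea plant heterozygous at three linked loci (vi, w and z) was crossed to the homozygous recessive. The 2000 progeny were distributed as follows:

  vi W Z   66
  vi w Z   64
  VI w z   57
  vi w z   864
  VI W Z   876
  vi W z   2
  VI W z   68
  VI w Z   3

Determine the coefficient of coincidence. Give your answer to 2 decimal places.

The two most frequent reciprocal classes, VI W Z and vi w z, are the parental types, so the F1 was VI W Z / vi w z.
The two rarest classes, VI w Z and vi W z, are the double crossovers. Comparing them with the parentals, only the w allele has switched, so w is the middle locus and the order is z – w – vi.
z–w: (132 + 5)/2000 = 0.0685; w–vi: (123 + 5)/2000 = 0.0640.
Expected DCO frequency = 0.0685 × 0.0640 ≈ 0.00438; observed = 5/2000 ≈ 0.00250.
Coefficient of coincidence = 0.00250/0.00438 ≈ 0.57.

0.57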